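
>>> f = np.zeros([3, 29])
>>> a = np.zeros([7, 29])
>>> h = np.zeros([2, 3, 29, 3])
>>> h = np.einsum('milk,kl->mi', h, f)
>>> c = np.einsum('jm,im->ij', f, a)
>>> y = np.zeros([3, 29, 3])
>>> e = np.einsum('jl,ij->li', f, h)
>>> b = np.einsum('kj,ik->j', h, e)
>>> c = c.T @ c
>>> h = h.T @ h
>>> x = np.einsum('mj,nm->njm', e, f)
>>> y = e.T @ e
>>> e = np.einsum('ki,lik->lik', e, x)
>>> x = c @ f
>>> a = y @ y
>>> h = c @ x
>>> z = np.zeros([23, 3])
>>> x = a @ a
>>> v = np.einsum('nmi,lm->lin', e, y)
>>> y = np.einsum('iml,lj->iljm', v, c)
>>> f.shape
(3, 29)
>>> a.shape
(2, 2)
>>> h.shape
(3, 29)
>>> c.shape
(3, 3)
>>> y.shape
(2, 3, 3, 29)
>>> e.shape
(3, 2, 29)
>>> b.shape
(3,)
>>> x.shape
(2, 2)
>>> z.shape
(23, 3)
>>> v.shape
(2, 29, 3)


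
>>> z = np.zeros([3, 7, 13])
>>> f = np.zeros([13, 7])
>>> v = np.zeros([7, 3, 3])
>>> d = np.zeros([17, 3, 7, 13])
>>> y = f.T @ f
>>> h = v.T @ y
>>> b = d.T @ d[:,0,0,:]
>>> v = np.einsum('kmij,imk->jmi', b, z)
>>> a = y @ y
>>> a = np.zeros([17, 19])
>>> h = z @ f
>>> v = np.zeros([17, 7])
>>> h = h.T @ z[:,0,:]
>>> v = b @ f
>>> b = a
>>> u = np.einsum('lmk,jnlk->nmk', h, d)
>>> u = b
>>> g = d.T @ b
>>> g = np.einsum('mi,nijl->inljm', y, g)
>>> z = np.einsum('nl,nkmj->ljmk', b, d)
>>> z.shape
(19, 13, 7, 3)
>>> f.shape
(13, 7)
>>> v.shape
(13, 7, 3, 7)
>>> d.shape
(17, 3, 7, 13)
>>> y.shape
(7, 7)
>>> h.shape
(7, 7, 13)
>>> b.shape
(17, 19)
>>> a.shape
(17, 19)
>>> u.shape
(17, 19)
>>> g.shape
(7, 13, 19, 3, 7)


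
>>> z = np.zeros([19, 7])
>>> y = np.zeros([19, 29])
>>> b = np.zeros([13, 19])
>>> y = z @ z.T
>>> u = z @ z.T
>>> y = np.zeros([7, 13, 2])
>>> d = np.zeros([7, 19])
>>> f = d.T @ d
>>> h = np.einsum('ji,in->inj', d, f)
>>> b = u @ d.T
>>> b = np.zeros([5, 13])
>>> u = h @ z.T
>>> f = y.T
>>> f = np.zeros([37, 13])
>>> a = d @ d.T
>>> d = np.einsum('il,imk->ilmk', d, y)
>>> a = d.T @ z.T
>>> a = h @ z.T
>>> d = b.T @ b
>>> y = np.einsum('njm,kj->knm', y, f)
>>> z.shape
(19, 7)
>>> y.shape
(37, 7, 2)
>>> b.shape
(5, 13)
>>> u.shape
(19, 19, 19)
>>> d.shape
(13, 13)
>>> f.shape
(37, 13)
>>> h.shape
(19, 19, 7)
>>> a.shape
(19, 19, 19)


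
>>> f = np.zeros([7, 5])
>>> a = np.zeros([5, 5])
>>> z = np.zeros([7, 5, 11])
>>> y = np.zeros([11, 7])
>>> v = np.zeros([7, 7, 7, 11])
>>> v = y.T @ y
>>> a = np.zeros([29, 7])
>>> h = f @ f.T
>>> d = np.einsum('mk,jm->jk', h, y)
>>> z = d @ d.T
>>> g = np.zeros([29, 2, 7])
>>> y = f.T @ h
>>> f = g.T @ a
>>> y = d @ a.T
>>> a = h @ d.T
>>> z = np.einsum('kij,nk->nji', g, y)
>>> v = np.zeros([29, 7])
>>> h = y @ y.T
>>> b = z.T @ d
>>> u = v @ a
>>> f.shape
(7, 2, 7)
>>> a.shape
(7, 11)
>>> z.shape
(11, 7, 2)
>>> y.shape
(11, 29)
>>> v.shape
(29, 7)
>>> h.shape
(11, 11)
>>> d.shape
(11, 7)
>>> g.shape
(29, 2, 7)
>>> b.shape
(2, 7, 7)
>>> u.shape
(29, 11)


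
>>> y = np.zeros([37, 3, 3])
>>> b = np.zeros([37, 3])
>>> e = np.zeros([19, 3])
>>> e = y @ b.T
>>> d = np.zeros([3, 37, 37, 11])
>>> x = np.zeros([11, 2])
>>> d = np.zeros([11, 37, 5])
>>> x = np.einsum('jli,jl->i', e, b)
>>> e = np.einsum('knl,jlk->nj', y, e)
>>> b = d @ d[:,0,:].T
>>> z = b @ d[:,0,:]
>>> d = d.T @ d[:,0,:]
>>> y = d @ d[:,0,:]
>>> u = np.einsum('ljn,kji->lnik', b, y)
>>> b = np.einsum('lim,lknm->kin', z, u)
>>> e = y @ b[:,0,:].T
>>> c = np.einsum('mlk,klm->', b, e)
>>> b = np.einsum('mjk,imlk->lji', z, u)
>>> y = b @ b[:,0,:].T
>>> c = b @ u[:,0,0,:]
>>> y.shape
(5, 37, 5)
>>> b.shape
(5, 37, 11)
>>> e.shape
(5, 37, 11)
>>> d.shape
(5, 37, 5)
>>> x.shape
(37,)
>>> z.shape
(11, 37, 5)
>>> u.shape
(11, 11, 5, 5)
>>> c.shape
(5, 37, 5)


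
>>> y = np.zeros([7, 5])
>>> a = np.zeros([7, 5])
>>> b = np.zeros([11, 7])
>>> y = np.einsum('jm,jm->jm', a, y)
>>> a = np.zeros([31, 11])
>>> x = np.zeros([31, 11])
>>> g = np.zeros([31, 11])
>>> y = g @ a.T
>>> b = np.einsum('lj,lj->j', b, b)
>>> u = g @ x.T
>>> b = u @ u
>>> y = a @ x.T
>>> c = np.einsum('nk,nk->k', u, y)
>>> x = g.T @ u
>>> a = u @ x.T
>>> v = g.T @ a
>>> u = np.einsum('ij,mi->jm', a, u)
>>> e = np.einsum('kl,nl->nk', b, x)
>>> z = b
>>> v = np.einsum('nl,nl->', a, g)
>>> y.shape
(31, 31)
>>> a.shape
(31, 11)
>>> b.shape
(31, 31)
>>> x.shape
(11, 31)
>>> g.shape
(31, 11)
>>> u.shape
(11, 31)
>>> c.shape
(31,)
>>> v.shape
()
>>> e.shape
(11, 31)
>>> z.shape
(31, 31)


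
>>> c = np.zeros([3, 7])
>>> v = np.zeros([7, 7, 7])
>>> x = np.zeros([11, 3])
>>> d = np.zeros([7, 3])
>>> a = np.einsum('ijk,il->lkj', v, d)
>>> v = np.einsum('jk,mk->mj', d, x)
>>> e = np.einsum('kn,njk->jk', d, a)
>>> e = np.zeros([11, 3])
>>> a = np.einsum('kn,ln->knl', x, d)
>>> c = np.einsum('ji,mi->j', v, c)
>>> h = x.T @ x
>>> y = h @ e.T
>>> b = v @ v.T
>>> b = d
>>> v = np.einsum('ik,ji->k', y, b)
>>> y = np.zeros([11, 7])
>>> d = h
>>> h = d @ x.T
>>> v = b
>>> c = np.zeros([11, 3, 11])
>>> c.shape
(11, 3, 11)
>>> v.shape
(7, 3)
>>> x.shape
(11, 3)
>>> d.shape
(3, 3)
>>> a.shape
(11, 3, 7)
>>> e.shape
(11, 3)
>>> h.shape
(3, 11)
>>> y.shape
(11, 7)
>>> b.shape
(7, 3)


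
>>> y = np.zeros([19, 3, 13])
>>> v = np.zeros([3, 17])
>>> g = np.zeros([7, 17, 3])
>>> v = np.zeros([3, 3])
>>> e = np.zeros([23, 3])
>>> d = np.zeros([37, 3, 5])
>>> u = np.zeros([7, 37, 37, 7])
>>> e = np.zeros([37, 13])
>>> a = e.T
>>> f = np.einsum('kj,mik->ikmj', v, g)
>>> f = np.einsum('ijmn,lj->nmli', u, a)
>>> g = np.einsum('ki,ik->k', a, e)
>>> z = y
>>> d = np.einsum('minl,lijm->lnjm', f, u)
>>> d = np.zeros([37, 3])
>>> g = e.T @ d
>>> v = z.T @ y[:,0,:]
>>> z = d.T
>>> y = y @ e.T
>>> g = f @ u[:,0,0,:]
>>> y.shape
(19, 3, 37)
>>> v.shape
(13, 3, 13)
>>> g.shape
(7, 37, 13, 7)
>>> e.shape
(37, 13)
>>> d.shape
(37, 3)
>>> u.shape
(7, 37, 37, 7)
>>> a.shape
(13, 37)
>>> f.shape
(7, 37, 13, 7)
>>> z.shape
(3, 37)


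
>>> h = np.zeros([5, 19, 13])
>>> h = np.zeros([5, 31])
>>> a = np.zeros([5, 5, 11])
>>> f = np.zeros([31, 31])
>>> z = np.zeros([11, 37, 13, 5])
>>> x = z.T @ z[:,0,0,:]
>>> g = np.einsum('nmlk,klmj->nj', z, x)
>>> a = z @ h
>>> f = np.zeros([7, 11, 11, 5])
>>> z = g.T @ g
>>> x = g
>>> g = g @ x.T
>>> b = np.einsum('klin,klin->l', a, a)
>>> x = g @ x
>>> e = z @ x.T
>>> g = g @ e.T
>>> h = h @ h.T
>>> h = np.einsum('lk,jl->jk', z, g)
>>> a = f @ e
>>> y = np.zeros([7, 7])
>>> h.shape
(11, 5)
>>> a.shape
(7, 11, 11, 11)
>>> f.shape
(7, 11, 11, 5)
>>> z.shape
(5, 5)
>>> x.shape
(11, 5)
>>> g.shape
(11, 5)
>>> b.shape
(37,)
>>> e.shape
(5, 11)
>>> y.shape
(7, 7)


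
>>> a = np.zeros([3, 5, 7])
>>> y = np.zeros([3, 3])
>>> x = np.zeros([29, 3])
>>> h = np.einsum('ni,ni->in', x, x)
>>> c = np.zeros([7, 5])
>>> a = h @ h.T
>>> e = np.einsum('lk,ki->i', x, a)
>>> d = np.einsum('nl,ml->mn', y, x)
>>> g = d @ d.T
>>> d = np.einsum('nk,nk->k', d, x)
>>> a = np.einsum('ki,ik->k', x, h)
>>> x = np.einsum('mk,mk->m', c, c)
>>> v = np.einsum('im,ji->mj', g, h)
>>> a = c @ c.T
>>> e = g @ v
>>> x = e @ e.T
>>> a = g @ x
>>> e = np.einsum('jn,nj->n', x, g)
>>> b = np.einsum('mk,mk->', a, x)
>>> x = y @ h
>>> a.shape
(29, 29)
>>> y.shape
(3, 3)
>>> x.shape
(3, 29)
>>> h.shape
(3, 29)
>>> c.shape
(7, 5)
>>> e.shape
(29,)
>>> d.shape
(3,)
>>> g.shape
(29, 29)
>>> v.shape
(29, 3)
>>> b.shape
()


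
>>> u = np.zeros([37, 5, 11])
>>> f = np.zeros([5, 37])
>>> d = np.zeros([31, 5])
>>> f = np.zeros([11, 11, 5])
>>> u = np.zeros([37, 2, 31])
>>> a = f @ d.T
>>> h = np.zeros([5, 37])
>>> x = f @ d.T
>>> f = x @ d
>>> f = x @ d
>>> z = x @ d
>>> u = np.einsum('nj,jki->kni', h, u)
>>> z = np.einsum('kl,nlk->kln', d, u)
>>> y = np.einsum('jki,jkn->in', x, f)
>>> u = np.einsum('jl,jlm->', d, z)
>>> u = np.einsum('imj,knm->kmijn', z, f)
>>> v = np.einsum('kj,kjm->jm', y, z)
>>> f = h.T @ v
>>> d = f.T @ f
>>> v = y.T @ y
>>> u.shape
(11, 5, 31, 2, 11)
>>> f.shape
(37, 2)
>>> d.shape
(2, 2)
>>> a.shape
(11, 11, 31)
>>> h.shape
(5, 37)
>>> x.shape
(11, 11, 31)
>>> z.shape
(31, 5, 2)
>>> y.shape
(31, 5)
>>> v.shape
(5, 5)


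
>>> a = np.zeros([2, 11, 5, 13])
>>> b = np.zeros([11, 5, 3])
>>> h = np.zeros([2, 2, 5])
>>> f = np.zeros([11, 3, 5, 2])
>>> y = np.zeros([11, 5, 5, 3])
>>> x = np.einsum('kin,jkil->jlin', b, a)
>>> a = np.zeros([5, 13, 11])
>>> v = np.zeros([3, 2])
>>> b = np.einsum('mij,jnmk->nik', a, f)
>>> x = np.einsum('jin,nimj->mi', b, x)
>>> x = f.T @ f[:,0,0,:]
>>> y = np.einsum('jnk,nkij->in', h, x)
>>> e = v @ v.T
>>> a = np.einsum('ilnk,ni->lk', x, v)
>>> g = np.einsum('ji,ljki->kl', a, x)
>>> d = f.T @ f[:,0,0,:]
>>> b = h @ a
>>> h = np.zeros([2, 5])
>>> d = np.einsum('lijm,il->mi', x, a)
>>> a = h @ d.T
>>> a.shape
(2, 2)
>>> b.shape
(2, 2, 2)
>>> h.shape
(2, 5)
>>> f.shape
(11, 3, 5, 2)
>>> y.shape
(3, 2)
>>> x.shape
(2, 5, 3, 2)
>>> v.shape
(3, 2)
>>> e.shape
(3, 3)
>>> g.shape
(3, 2)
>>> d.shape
(2, 5)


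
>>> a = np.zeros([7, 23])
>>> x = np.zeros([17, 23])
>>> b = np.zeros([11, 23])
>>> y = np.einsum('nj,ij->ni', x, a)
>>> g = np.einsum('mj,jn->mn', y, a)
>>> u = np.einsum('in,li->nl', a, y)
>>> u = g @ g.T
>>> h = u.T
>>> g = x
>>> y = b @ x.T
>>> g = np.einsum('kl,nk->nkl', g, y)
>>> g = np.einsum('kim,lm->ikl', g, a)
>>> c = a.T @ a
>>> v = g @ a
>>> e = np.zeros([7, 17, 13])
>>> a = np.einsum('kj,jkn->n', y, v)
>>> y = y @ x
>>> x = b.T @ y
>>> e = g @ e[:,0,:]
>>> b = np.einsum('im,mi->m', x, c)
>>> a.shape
(23,)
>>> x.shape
(23, 23)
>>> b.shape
(23,)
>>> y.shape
(11, 23)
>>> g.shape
(17, 11, 7)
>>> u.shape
(17, 17)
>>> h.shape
(17, 17)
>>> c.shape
(23, 23)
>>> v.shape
(17, 11, 23)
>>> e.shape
(17, 11, 13)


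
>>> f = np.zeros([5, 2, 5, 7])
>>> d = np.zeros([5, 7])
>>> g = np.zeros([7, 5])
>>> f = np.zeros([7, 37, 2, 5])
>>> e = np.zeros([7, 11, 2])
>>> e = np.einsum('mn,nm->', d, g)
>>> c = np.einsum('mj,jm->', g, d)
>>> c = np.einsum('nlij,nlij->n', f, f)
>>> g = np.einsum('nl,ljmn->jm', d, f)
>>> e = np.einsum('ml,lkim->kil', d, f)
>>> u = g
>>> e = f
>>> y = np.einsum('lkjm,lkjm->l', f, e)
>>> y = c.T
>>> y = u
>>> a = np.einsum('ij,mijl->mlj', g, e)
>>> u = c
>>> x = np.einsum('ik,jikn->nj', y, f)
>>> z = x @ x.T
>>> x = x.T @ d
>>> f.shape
(7, 37, 2, 5)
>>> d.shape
(5, 7)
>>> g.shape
(37, 2)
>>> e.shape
(7, 37, 2, 5)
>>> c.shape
(7,)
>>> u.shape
(7,)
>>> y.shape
(37, 2)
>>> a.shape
(7, 5, 2)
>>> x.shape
(7, 7)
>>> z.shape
(5, 5)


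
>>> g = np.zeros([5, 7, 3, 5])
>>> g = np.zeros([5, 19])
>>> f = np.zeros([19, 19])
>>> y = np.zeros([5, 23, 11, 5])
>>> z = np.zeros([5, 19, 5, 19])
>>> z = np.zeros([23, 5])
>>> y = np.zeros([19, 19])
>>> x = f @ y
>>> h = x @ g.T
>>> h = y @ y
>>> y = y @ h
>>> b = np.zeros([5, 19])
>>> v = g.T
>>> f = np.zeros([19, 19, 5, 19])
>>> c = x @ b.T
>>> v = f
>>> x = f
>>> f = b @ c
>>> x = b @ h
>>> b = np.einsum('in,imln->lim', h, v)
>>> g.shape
(5, 19)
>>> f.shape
(5, 5)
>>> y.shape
(19, 19)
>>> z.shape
(23, 5)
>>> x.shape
(5, 19)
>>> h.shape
(19, 19)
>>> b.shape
(5, 19, 19)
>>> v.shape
(19, 19, 5, 19)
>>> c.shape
(19, 5)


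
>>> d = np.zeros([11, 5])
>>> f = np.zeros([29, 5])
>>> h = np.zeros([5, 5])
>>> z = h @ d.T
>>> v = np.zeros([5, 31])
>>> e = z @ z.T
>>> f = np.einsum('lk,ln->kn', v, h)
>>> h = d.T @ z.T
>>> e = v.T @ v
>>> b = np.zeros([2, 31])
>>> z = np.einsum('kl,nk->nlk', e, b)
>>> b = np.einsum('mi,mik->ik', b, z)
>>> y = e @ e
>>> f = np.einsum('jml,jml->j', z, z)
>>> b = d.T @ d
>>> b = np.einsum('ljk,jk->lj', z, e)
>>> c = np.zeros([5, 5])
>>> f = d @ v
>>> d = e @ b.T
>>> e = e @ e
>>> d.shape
(31, 2)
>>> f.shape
(11, 31)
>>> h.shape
(5, 5)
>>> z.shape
(2, 31, 31)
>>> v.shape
(5, 31)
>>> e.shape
(31, 31)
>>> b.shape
(2, 31)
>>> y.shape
(31, 31)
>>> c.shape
(5, 5)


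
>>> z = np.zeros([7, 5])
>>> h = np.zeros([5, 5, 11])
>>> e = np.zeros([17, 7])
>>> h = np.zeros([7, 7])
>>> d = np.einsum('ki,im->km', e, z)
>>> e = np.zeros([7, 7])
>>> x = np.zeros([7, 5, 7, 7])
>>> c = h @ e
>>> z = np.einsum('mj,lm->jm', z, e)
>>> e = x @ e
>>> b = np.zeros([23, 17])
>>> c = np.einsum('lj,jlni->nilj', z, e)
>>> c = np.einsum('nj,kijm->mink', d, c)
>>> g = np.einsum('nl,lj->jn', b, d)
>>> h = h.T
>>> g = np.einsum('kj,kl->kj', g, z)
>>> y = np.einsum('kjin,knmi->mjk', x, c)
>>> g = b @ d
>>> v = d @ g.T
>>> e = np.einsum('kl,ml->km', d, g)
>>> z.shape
(5, 7)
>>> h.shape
(7, 7)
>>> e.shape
(17, 23)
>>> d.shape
(17, 5)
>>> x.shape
(7, 5, 7, 7)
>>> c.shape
(7, 7, 17, 7)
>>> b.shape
(23, 17)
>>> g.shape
(23, 5)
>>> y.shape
(17, 5, 7)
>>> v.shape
(17, 23)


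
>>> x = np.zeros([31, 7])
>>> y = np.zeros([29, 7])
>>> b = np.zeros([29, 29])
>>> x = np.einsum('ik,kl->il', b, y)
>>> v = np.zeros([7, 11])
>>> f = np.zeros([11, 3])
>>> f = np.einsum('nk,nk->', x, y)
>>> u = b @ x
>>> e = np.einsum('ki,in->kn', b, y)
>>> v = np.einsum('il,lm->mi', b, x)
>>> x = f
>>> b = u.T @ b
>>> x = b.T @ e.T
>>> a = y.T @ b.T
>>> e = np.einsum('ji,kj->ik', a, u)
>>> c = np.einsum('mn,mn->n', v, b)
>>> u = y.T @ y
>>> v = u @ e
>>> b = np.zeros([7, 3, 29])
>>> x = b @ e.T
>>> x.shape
(7, 3, 7)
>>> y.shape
(29, 7)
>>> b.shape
(7, 3, 29)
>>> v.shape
(7, 29)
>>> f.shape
()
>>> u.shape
(7, 7)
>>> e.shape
(7, 29)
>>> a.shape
(7, 7)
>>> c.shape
(29,)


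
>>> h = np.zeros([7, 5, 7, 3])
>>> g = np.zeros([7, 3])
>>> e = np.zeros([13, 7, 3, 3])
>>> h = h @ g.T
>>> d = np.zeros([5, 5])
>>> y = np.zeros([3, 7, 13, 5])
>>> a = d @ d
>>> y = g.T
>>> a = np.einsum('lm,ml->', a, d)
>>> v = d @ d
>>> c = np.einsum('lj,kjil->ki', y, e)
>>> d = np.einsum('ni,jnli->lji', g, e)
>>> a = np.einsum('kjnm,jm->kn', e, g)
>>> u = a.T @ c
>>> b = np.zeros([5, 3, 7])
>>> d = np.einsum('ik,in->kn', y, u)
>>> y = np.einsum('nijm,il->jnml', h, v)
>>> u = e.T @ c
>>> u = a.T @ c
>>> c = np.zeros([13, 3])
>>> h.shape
(7, 5, 7, 7)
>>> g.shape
(7, 3)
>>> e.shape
(13, 7, 3, 3)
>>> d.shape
(7, 3)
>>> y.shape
(7, 7, 7, 5)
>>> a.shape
(13, 3)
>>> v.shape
(5, 5)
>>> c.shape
(13, 3)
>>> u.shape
(3, 3)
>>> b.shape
(5, 3, 7)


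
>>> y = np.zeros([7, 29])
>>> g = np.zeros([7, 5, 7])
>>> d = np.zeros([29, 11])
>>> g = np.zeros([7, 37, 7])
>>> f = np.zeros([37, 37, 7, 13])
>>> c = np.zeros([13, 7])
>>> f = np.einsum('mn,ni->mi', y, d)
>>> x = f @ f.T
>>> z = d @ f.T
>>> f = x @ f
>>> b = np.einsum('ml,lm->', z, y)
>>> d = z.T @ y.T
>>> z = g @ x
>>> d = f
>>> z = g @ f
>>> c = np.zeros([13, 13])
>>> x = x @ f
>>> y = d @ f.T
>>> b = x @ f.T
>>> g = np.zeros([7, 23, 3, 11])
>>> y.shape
(7, 7)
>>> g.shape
(7, 23, 3, 11)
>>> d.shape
(7, 11)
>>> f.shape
(7, 11)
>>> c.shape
(13, 13)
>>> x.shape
(7, 11)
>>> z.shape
(7, 37, 11)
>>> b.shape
(7, 7)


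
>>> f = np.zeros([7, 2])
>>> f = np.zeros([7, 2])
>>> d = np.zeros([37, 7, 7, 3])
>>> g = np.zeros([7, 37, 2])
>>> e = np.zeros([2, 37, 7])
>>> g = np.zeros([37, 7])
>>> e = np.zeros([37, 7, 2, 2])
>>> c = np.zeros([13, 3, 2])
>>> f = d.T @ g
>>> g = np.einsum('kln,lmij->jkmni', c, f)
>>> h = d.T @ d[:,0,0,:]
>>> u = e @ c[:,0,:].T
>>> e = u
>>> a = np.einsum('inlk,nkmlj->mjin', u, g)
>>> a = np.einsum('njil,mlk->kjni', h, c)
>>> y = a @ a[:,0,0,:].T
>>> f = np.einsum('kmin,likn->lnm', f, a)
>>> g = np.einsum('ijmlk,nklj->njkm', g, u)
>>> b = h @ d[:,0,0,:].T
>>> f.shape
(2, 7, 7)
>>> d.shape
(37, 7, 7, 3)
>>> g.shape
(37, 13, 7, 7)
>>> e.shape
(37, 7, 2, 13)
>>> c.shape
(13, 3, 2)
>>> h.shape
(3, 7, 7, 3)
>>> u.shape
(37, 7, 2, 13)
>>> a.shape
(2, 7, 3, 7)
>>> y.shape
(2, 7, 3, 2)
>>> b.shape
(3, 7, 7, 37)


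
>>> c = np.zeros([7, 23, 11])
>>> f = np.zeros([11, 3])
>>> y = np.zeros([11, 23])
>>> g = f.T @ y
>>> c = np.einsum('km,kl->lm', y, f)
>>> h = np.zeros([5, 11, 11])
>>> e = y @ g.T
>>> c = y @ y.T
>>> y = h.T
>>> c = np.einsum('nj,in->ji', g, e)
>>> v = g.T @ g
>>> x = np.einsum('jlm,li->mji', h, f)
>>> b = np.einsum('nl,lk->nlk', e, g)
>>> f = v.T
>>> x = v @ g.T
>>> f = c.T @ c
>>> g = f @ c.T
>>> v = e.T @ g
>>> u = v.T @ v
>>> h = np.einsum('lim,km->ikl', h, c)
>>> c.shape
(23, 11)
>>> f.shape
(11, 11)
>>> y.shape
(11, 11, 5)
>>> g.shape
(11, 23)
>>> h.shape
(11, 23, 5)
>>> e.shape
(11, 3)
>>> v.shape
(3, 23)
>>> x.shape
(23, 3)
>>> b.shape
(11, 3, 23)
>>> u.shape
(23, 23)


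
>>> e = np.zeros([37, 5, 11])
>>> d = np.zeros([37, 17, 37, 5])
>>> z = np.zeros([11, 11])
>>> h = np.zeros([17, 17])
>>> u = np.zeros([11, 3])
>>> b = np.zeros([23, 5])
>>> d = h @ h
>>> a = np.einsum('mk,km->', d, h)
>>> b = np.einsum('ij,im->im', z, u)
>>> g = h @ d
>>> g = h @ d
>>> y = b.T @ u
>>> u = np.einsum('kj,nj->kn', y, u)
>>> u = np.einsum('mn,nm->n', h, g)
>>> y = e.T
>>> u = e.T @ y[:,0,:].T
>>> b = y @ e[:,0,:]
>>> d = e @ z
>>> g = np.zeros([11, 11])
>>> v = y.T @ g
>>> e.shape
(37, 5, 11)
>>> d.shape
(37, 5, 11)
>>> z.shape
(11, 11)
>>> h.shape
(17, 17)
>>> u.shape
(11, 5, 11)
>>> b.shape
(11, 5, 11)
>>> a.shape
()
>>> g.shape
(11, 11)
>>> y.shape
(11, 5, 37)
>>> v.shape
(37, 5, 11)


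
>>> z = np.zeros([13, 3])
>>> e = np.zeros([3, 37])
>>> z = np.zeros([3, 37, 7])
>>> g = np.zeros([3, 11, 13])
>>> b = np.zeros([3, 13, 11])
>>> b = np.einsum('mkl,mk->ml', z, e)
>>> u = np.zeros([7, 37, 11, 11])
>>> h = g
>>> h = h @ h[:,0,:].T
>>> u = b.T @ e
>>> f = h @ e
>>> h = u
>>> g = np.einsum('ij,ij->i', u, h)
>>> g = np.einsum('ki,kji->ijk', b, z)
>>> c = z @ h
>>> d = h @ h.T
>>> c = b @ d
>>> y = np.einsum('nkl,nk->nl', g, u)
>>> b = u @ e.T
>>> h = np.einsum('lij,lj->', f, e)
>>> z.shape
(3, 37, 7)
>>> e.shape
(3, 37)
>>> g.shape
(7, 37, 3)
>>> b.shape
(7, 3)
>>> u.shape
(7, 37)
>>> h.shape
()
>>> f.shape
(3, 11, 37)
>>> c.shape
(3, 7)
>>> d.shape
(7, 7)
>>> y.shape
(7, 3)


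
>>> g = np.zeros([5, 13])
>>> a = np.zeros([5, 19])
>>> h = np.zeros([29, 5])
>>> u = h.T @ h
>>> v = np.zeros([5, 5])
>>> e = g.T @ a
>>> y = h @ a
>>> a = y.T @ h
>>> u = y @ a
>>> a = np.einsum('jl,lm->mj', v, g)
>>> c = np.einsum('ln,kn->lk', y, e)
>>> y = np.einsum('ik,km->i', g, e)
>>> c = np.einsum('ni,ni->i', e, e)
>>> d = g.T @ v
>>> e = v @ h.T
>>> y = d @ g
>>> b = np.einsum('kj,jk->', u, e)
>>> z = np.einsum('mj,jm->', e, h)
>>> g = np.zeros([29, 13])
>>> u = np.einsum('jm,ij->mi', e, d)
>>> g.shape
(29, 13)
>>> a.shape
(13, 5)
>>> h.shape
(29, 5)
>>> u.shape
(29, 13)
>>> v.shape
(5, 5)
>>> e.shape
(5, 29)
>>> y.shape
(13, 13)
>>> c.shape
(19,)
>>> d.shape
(13, 5)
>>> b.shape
()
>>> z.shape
()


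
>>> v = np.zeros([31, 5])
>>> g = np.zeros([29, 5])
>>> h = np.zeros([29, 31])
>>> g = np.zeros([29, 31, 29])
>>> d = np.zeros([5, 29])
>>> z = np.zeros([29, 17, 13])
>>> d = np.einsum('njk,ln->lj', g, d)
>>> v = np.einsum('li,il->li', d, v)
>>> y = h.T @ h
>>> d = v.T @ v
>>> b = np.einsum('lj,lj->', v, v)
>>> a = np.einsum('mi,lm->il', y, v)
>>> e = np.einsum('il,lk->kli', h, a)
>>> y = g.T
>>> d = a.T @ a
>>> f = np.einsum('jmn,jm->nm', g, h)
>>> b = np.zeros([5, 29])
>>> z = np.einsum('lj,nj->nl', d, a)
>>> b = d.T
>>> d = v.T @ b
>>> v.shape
(5, 31)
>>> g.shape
(29, 31, 29)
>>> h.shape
(29, 31)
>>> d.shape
(31, 5)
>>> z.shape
(31, 5)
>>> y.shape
(29, 31, 29)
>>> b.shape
(5, 5)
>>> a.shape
(31, 5)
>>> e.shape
(5, 31, 29)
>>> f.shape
(29, 31)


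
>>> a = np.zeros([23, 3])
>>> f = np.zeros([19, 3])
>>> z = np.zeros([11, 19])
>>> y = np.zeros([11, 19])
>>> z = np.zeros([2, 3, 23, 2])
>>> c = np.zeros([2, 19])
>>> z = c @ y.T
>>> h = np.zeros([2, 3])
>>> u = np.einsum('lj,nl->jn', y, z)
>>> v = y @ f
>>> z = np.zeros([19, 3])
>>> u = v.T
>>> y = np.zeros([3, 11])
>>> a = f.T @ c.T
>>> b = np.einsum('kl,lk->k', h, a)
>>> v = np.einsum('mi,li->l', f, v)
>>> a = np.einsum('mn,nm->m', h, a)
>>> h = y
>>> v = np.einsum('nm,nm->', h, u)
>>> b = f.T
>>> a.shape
(2,)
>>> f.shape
(19, 3)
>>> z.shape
(19, 3)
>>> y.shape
(3, 11)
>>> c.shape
(2, 19)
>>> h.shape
(3, 11)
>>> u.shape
(3, 11)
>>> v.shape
()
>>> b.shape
(3, 19)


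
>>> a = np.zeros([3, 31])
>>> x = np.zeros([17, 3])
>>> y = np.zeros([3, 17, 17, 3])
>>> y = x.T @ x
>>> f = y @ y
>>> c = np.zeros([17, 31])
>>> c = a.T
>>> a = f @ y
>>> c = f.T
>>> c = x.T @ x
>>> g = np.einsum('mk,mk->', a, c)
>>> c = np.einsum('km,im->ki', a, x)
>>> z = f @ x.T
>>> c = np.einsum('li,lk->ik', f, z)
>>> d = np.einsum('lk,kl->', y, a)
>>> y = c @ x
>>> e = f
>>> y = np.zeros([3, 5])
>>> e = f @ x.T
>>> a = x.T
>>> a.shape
(3, 17)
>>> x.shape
(17, 3)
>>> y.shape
(3, 5)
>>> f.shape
(3, 3)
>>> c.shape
(3, 17)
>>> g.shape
()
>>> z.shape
(3, 17)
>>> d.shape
()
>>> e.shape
(3, 17)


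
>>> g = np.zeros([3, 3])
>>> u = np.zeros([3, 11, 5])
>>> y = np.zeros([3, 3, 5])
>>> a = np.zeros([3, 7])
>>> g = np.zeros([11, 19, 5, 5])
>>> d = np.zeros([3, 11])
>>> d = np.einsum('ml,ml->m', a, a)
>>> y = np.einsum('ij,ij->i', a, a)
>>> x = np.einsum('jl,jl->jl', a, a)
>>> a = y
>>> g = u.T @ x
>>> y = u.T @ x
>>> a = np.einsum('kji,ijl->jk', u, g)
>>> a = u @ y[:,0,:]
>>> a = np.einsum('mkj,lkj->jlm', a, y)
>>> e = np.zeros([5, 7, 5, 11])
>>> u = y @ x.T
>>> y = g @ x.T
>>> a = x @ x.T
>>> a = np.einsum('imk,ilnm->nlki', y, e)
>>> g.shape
(5, 11, 7)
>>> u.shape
(5, 11, 3)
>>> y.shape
(5, 11, 3)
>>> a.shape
(5, 7, 3, 5)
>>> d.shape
(3,)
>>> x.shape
(3, 7)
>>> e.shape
(5, 7, 5, 11)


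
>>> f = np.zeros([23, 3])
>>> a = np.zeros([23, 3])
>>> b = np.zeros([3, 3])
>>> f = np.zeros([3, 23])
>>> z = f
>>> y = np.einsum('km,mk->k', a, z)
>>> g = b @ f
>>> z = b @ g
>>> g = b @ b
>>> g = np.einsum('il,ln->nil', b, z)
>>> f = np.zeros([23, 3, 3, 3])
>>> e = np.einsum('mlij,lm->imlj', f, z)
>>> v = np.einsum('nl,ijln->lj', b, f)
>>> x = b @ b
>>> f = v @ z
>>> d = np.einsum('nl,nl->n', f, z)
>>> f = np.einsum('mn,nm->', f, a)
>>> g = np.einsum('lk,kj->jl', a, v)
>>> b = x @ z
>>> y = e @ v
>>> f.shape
()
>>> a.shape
(23, 3)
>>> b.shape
(3, 23)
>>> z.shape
(3, 23)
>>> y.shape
(3, 23, 3, 3)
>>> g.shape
(3, 23)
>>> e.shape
(3, 23, 3, 3)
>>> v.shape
(3, 3)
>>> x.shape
(3, 3)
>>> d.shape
(3,)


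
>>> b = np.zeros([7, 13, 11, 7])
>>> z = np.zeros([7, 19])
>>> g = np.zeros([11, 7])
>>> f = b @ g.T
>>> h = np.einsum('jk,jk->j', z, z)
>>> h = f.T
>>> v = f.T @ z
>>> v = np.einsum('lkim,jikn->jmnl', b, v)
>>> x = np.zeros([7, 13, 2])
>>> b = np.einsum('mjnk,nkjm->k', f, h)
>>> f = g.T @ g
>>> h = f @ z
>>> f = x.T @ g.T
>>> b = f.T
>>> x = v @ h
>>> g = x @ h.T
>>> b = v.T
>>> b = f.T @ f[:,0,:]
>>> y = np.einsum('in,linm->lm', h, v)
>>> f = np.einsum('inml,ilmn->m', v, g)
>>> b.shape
(11, 13, 11)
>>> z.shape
(7, 19)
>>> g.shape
(11, 7, 19, 7)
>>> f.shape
(19,)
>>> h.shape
(7, 19)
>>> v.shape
(11, 7, 19, 7)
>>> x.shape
(11, 7, 19, 19)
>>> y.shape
(11, 7)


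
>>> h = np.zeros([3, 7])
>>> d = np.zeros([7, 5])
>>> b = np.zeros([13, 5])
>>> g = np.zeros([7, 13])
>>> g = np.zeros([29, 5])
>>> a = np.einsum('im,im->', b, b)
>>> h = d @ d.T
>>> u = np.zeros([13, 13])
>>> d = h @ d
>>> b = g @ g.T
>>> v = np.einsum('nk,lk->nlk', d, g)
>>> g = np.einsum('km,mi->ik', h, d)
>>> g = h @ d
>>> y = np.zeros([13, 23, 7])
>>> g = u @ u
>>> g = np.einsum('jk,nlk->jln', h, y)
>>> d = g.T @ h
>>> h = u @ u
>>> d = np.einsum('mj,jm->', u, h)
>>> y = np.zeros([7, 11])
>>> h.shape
(13, 13)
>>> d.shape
()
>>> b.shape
(29, 29)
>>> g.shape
(7, 23, 13)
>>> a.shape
()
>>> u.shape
(13, 13)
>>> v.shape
(7, 29, 5)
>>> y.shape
(7, 11)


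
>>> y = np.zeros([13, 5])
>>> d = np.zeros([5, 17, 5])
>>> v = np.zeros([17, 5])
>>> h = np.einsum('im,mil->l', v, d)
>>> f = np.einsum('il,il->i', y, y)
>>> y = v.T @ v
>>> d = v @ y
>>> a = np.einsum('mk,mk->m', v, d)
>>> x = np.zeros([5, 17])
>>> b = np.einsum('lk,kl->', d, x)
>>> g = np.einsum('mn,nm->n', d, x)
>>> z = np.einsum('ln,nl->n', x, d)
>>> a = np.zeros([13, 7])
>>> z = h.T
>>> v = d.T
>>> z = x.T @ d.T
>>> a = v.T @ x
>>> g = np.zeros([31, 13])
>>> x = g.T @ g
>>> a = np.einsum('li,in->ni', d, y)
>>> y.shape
(5, 5)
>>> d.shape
(17, 5)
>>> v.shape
(5, 17)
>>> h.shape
(5,)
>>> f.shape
(13,)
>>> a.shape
(5, 5)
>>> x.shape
(13, 13)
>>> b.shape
()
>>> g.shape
(31, 13)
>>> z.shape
(17, 17)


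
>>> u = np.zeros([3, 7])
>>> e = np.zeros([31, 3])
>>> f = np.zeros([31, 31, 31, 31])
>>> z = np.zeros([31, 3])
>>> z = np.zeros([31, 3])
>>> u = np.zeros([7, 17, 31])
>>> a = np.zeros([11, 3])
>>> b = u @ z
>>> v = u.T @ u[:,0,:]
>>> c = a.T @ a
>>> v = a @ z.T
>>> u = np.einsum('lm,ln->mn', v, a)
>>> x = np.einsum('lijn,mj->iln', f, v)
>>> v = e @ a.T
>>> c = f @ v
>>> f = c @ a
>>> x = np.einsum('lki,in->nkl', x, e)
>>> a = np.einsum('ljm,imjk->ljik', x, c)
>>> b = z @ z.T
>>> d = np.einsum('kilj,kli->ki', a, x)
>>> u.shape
(31, 3)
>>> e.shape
(31, 3)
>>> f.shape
(31, 31, 31, 3)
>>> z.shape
(31, 3)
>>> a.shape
(3, 31, 31, 11)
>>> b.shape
(31, 31)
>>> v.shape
(31, 11)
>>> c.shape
(31, 31, 31, 11)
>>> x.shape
(3, 31, 31)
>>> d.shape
(3, 31)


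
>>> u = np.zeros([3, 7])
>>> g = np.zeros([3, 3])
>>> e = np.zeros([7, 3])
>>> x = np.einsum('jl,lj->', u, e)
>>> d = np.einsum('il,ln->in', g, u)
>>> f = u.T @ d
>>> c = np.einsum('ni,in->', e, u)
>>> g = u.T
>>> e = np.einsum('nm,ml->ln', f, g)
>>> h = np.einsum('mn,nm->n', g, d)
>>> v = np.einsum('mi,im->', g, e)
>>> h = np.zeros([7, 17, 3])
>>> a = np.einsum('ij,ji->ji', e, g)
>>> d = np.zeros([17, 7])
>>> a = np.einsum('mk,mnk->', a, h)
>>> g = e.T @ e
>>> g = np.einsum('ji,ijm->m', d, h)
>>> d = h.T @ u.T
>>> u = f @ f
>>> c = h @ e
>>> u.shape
(7, 7)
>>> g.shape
(3,)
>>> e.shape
(3, 7)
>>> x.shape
()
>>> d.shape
(3, 17, 3)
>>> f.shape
(7, 7)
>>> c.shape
(7, 17, 7)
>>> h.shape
(7, 17, 3)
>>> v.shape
()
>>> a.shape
()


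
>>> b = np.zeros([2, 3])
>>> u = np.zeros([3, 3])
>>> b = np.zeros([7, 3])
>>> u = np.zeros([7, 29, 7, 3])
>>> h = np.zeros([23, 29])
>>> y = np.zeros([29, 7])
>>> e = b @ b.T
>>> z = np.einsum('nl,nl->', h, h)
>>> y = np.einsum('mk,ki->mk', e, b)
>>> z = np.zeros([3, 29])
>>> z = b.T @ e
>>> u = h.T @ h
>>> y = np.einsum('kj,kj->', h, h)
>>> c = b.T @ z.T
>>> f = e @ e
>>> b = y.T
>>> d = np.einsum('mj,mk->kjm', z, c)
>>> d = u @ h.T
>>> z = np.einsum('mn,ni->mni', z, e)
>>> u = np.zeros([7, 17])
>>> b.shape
()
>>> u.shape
(7, 17)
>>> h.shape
(23, 29)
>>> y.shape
()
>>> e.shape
(7, 7)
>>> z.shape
(3, 7, 7)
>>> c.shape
(3, 3)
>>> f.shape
(7, 7)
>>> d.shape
(29, 23)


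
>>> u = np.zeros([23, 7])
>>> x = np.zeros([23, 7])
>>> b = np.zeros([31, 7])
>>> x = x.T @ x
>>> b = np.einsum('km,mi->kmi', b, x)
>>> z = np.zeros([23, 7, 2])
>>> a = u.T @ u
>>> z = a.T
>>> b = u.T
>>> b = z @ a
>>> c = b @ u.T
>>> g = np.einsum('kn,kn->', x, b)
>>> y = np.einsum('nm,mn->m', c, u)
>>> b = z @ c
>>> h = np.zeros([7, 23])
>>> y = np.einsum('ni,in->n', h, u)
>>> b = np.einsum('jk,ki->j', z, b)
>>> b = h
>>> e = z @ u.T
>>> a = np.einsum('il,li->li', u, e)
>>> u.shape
(23, 7)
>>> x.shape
(7, 7)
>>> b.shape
(7, 23)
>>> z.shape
(7, 7)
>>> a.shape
(7, 23)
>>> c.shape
(7, 23)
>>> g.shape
()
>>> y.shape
(7,)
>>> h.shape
(7, 23)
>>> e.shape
(7, 23)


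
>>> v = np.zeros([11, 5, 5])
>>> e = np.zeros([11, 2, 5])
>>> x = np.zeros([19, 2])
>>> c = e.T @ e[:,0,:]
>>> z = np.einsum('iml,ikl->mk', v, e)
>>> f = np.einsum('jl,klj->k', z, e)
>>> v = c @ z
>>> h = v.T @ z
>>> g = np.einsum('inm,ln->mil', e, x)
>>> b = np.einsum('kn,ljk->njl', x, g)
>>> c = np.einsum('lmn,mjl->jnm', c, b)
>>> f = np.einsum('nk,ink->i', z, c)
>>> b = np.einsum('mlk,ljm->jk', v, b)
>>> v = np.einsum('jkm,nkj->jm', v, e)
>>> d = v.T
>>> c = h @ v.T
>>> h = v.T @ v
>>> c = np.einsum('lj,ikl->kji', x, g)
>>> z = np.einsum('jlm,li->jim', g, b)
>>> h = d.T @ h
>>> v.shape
(5, 2)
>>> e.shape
(11, 2, 5)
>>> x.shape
(19, 2)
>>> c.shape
(11, 2, 5)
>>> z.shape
(5, 2, 19)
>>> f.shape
(11,)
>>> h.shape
(5, 2)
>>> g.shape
(5, 11, 19)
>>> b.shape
(11, 2)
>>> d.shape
(2, 5)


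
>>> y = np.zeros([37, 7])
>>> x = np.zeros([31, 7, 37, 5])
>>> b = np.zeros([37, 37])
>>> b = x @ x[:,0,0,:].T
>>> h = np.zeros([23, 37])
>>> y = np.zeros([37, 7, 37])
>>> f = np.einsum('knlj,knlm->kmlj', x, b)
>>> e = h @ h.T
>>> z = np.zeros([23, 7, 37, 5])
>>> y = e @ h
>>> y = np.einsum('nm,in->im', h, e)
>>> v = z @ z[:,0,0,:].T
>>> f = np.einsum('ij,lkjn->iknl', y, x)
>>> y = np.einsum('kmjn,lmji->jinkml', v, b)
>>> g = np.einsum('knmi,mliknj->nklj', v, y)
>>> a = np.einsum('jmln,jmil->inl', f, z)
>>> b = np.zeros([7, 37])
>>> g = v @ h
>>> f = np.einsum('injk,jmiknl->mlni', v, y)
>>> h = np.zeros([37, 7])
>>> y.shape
(37, 31, 23, 23, 7, 31)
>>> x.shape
(31, 7, 37, 5)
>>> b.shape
(7, 37)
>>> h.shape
(37, 7)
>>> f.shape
(31, 31, 7, 23)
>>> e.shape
(23, 23)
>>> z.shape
(23, 7, 37, 5)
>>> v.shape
(23, 7, 37, 23)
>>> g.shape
(23, 7, 37, 37)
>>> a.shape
(37, 31, 5)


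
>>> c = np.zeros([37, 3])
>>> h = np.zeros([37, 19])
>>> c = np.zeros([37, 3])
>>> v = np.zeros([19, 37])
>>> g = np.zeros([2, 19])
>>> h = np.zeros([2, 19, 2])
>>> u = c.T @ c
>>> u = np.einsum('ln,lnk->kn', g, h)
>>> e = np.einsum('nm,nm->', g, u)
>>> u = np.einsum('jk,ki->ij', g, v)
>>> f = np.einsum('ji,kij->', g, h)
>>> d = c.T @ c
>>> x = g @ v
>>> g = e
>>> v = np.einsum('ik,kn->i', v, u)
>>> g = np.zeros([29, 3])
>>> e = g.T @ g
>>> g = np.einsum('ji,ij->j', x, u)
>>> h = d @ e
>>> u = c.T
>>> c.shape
(37, 3)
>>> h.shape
(3, 3)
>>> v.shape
(19,)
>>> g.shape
(2,)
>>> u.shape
(3, 37)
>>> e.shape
(3, 3)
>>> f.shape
()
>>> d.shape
(3, 3)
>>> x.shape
(2, 37)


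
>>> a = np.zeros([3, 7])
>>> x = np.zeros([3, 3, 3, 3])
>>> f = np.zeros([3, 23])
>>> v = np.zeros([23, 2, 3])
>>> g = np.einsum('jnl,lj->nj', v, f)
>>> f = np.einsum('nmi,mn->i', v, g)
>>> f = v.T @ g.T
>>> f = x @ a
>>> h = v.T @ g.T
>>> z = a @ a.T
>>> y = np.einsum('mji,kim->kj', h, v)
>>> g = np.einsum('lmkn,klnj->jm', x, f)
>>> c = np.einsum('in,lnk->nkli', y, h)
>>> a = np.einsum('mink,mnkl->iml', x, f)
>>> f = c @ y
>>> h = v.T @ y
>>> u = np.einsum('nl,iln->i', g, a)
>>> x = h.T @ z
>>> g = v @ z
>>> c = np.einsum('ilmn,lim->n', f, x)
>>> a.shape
(3, 3, 7)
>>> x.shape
(2, 2, 3)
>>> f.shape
(2, 2, 3, 2)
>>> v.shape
(23, 2, 3)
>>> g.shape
(23, 2, 3)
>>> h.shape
(3, 2, 2)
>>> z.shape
(3, 3)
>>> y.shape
(23, 2)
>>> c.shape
(2,)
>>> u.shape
(3,)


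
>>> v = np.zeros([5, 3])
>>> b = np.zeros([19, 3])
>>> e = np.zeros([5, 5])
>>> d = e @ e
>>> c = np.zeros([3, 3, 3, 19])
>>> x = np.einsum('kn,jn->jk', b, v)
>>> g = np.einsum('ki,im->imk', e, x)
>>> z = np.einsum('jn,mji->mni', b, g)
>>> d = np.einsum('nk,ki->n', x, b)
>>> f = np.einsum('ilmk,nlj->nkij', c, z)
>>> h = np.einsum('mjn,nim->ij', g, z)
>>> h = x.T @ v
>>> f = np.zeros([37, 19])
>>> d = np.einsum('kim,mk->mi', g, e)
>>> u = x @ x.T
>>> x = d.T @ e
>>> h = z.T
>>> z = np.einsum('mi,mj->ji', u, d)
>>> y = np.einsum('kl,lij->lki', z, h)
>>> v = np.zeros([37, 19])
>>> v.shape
(37, 19)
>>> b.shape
(19, 3)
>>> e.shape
(5, 5)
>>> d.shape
(5, 19)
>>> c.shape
(3, 3, 3, 19)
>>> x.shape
(19, 5)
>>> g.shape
(5, 19, 5)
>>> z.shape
(19, 5)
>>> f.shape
(37, 19)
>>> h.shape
(5, 3, 5)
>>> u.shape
(5, 5)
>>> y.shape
(5, 19, 3)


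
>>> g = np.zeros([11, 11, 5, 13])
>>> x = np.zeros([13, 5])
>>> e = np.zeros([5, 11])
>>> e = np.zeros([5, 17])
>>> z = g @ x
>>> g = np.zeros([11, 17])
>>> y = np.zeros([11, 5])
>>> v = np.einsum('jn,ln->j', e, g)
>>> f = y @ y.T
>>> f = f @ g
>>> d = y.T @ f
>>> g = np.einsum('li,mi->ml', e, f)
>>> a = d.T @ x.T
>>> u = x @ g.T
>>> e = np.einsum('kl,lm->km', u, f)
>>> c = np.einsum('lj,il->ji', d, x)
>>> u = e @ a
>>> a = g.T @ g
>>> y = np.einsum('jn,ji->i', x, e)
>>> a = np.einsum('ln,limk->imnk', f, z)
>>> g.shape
(11, 5)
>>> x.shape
(13, 5)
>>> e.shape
(13, 17)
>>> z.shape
(11, 11, 5, 5)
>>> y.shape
(17,)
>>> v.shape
(5,)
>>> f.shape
(11, 17)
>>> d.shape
(5, 17)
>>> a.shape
(11, 5, 17, 5)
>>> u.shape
(13, 13)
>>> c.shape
(17, 13)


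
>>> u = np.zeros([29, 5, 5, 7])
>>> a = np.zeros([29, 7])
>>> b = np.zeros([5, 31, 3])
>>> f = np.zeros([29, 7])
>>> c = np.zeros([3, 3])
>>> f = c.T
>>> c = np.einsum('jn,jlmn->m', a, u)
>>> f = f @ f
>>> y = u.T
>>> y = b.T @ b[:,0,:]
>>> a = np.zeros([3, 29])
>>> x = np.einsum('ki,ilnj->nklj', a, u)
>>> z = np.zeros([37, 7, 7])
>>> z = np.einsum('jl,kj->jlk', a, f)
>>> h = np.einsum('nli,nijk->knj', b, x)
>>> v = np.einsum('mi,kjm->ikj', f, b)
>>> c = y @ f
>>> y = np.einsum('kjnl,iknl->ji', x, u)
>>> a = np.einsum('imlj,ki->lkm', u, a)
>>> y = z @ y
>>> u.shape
(29, 5, 5, 7)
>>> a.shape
(5, 3, 5)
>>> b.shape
(5, 31, 3)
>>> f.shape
(3, 3)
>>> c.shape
(3, 31, 3)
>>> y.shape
(3, 29, 29)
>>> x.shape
(5, 3, 5, 7)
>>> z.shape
(3, 29, 3)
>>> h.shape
(7, 5, 5)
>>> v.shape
(3, 5, 31)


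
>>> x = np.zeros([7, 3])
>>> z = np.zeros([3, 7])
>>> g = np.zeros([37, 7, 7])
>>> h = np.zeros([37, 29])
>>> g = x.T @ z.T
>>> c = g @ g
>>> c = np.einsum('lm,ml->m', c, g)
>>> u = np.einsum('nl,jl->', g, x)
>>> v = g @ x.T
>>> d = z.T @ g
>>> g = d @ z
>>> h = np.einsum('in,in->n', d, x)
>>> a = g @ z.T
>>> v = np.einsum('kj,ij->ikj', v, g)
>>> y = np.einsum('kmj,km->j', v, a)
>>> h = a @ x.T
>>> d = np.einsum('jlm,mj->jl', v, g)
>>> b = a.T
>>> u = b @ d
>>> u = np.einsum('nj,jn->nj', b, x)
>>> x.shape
(7, 3)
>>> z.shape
(3, 7)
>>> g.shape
(7, 7)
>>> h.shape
(7, 7)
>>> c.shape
(3,)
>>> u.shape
(3, 7)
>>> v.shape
(7, 3, 7)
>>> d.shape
(7, 3)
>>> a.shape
(7, 3)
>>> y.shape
(7,)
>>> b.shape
(3, 7)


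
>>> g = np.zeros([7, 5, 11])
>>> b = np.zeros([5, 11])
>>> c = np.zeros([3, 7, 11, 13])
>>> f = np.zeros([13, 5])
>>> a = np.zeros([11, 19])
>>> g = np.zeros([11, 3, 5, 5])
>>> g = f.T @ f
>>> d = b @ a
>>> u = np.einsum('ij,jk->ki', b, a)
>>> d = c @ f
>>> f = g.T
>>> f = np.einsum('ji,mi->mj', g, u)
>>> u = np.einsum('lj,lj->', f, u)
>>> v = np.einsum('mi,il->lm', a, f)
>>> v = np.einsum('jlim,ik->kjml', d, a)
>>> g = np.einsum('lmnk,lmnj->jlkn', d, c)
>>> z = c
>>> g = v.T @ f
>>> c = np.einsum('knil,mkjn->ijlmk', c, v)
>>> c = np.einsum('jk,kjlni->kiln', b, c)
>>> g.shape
(7, 5, 3, 5)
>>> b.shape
(5, 11)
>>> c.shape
(11, 3, 13, 19)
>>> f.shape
(19, 5)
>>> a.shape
(11, 19)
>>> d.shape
(3, 7, 11, 5)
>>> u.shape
()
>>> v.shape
(19, 3, 5, 7)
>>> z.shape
(3, 7, 11, 13)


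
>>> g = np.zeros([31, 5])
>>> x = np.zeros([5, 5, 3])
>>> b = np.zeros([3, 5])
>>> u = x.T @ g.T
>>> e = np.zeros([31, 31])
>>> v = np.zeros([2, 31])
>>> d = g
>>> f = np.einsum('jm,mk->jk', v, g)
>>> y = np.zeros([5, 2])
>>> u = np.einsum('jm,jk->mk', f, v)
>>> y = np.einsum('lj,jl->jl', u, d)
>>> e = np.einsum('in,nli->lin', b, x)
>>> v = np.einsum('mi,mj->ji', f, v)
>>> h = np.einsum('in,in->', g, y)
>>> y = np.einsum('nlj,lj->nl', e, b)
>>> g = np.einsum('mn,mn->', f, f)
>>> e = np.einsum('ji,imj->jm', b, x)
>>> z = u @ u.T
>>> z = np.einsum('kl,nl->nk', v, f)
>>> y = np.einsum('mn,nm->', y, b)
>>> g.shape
()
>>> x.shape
(5, 5, 3)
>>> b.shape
(3, 5)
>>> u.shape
(5, 31)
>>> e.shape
(3, 5)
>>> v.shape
(31, 5)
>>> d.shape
(31, 5)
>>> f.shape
(2, 5)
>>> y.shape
()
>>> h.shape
()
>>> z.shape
(2, 31)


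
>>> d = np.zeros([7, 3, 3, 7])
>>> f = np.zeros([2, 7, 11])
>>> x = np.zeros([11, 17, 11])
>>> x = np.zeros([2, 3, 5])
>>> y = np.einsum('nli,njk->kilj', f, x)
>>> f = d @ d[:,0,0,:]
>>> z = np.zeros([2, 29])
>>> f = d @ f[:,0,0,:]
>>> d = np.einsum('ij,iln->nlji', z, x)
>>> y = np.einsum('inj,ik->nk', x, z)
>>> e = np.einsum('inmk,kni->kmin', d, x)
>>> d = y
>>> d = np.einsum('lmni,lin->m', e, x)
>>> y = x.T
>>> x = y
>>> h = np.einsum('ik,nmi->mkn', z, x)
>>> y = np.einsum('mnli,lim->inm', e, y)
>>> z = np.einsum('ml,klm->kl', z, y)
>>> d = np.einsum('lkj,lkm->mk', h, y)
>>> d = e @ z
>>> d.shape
(2, 29, 5, 29)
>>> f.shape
(7, 3, 3, 7)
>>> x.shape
(5, 3, 2)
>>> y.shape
(3, 29, 2)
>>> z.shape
(3, 29)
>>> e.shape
(2, 29, 5, 3)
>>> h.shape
(3, 29, 5)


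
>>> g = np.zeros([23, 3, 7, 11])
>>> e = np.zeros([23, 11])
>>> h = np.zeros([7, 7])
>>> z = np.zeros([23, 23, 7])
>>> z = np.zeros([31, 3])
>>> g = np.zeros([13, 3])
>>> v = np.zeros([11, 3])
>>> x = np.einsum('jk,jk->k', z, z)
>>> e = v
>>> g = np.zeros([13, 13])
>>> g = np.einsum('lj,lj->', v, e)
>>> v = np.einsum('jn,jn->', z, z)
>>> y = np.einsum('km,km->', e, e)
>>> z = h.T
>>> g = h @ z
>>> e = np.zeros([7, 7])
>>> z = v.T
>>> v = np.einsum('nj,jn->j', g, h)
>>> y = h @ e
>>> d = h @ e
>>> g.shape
(7, 7)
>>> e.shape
(7, 7)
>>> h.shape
(7, 7)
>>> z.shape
()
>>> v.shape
(7,)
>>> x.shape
(3,)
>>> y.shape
(7, 7)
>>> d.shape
(7, 7)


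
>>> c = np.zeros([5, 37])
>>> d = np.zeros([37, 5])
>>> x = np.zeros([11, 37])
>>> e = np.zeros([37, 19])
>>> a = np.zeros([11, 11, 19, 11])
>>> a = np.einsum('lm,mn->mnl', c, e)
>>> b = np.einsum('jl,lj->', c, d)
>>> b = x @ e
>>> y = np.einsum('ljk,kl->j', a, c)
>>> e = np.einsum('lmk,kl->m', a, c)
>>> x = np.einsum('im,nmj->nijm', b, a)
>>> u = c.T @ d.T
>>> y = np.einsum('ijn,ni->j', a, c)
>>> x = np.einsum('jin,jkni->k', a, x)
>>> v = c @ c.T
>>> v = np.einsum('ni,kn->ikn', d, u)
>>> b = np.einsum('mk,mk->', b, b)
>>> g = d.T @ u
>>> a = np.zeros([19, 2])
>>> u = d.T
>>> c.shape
(5, 37)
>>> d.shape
(37, 5)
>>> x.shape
(11,)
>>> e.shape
(19,)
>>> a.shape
(19, 2)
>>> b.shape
()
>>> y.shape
(19,)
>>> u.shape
(5, 37)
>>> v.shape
(5, 37, 37)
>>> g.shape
(5, 37)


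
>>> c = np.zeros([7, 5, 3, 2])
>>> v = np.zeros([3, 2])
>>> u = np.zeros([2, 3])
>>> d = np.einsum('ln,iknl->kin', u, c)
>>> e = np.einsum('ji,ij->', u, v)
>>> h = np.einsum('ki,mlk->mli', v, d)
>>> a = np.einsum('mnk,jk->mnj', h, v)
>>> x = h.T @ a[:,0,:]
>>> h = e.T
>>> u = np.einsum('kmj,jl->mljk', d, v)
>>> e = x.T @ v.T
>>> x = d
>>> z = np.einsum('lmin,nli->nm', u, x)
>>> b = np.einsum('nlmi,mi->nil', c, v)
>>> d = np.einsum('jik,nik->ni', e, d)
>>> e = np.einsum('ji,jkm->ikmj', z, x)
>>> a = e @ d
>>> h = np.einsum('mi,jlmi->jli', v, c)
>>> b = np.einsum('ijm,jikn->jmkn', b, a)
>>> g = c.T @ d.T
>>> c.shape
(7, 5, 3, 2)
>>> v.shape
(3, 2)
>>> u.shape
(7, 2, 3, 5)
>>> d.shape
(5, 7)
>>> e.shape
(2, 7, 3, 5)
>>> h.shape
(7, 5, 2)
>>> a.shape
(2, 7, 3, 7)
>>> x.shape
(5, 7, 3)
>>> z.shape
(5, 2)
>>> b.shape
(2, 5, 3, 7)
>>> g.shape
(2, 3, 5, 5)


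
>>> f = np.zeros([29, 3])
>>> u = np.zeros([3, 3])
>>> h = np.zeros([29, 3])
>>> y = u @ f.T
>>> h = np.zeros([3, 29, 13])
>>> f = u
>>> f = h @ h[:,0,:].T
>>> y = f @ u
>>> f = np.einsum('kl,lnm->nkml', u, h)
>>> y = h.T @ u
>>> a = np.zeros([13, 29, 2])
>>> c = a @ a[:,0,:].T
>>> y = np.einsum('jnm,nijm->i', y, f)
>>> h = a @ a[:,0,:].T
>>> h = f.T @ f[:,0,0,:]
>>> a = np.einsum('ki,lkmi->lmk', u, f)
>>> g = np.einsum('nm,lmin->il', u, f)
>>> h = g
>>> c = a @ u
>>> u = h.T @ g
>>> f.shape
(29, 3, 13, 3)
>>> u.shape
(29, 29)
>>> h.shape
(13, 29)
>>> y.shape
(3,)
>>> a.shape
(29, 13, 3)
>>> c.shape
(29, 13, 3)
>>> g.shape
(13, 29)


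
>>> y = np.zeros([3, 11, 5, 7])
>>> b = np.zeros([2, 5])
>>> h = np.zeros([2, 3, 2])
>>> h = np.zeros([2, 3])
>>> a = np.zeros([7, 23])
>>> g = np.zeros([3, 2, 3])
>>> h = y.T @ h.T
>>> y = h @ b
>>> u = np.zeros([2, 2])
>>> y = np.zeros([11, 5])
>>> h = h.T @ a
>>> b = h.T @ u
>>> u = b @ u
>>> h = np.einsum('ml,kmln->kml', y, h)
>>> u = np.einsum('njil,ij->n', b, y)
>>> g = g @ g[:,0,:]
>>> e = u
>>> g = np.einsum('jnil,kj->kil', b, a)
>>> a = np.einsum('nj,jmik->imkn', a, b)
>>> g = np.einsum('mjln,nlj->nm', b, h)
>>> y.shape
(11, 5)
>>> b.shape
(23, 5, 11, 2)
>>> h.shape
(2, 11, 5)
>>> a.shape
(11, 5, 2, 7)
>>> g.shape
(2, 23)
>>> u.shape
(23,)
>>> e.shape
(23,)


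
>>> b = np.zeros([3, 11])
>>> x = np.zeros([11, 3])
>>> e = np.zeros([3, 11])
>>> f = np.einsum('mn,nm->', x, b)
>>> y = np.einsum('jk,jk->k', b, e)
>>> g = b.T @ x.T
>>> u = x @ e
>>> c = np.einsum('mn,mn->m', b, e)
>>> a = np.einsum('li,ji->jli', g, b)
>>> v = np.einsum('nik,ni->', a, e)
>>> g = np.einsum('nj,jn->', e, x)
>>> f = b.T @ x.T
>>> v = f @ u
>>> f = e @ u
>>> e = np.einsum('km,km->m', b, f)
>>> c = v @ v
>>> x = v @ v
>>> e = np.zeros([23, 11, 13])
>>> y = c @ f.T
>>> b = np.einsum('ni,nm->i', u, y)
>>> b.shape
(11,)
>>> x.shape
(11, 11)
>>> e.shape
(23, 11, 13)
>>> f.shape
(3, 11)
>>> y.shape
(11, 3)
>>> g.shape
()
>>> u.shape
(11, 11)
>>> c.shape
(11, 11)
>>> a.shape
(3, 11, 11)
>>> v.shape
(11, 11)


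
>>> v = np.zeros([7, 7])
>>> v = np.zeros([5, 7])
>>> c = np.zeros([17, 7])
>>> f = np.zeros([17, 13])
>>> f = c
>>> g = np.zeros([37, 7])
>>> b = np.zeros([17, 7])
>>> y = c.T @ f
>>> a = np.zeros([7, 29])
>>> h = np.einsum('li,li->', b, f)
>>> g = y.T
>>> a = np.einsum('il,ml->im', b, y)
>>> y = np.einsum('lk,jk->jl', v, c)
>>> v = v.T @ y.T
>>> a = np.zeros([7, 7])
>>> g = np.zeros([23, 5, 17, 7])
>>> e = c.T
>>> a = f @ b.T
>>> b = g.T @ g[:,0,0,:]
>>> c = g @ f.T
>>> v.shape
(7, 17)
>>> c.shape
(23, 5, 17, 17)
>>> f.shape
(17, 7)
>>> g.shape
(23, 5, 17, 7)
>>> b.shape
(7, 17, 5, 7)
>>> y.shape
(17, 5)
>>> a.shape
(17, 17)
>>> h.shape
()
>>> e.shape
(7, 17)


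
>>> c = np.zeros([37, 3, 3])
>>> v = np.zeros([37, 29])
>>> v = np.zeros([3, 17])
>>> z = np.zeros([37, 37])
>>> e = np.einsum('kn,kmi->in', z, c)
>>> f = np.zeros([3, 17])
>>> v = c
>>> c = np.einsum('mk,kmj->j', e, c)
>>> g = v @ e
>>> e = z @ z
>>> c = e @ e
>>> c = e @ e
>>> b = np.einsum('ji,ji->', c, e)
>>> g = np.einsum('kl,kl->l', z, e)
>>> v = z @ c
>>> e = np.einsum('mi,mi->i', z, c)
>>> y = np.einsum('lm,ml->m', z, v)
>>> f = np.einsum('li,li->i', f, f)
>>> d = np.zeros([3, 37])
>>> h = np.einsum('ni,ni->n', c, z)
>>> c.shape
(37, 37)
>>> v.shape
(37, 37)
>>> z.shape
(37, 37)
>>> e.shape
(37,)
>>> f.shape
(17,)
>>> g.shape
(37,)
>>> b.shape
()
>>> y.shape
(37,)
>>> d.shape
(3, 37)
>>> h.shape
(37,)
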